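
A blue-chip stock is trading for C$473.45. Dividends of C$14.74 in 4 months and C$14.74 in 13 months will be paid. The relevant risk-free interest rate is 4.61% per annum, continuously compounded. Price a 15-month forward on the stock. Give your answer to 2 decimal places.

C$471.30

PV(dividends) I = 14.74·e^(−0.0461·4/12) + 14.74·e^(−0.0461·13/12)
I = 14.5152 + 14.0219 = 28.5371
F = (S − I)·e^(rT) = (473.45 − 28.5371) · e^(0.0461·15/12)
= 444.9129 · e^0.057625 = 444.9129 × 1.059318 = C$471.30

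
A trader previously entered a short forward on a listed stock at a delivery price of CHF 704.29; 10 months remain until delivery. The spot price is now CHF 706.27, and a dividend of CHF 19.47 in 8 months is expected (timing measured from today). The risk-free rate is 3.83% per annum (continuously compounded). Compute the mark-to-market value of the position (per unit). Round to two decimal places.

PV(remaining dividends) I = 19.47·e^(−0.0383·8/12) = 18.9792
Current forward F = (S − I)·e^(rT) = (706.27 − 18.9792)·e^(0.0383·10/12) = 687.2908 × 1.032431 = 709.5803
Value (long) = (F − K)·e^(−rT) = (709.5803 − 704.29) × 0.968587 = 5.1241
Short position value = −(long value) = -CHF 5.12

-CHF 5.12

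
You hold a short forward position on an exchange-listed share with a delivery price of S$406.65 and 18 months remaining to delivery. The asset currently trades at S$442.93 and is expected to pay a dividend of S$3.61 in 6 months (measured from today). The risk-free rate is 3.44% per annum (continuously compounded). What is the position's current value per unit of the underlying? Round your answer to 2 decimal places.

-S$53.18

PV(remaining dividends) I = 3.61·e^(−0.0344·6/12) = 3.5484
Current forward F = (S − I)·e^(rT) = (442.93 − 3.5484)·e^(0.0344·18/12) = 439.3816 × 1.052954 = 462.6486
Value (long) = (F − K)·e^(−rT) = (462.6486 − 406.65) × 0.949709 = 53.1824
Short position value = −(long value) = -S$53.18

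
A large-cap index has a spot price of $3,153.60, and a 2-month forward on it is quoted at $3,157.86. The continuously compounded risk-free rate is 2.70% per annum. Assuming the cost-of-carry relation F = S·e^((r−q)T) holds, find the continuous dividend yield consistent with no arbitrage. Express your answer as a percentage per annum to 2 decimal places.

1.89%

From F = S·e^((r−q)T): (r − q) = ln(F/S)/T
ln(3157.86/3153.60) = ln(1.001351) = 0.001350
(r − q) = 0.001350 / (2/12) = 0.008100
q = r − ln(F/S)/T = 0.0270 − 0.008100 = 0.018900
q = 1.89%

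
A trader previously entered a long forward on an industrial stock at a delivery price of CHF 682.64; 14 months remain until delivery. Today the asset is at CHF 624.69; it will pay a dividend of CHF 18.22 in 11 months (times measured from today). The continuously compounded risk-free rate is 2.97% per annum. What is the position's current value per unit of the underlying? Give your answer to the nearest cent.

PV(remaining dividends) I = 18.22·e^(−0.0297·11/12) = 17.7307
Current forward F = (S − I)·e^(rT) = (624.69 − 17.7307)·e^(0.0297·14/12) = 606.9593 × 1.035257 = 628.3589
Value (long) = (F − K)·e^(−rT) = (628.3589 − 682.64) × 0.965943 = -52.4324
Value = -CHF 52.43

-CHF 52.43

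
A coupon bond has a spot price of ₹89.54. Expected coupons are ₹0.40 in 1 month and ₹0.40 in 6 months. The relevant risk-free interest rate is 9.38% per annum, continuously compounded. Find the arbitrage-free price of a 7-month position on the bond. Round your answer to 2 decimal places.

PV(coupons) I = 0.40·e^(−0.0938·1/12) + 0.40·e^(−0.0938·6/12)
I = 0.3969 + 0.3817 = 0.7786
F = (S − I)·e^(rT) = (89.54 − 0.7786) · e^(0.0938·7/12)
= 88.7614 · e^0.054717 = 88.7614 × 1.056242 = ₹93.75

₹93.75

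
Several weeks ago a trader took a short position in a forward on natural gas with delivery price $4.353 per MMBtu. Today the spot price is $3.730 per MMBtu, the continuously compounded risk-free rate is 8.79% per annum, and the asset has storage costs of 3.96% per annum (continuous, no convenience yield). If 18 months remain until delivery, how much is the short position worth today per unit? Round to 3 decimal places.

-$0.143 per MMBtu

Current fair forward for the remaining 18 months: F = S·e^((r + u)·T), (r + u) = 0.0879 + 0.0396 = 0.1275
F = 3.730 · e^(0.1275 × 18/12) = 3.730 × 1.210762 = 4.5161
Value of long forward = (F − K)·e^(−rT) = (4.5161 − 4.353) · e^(−0.0879·18/12)
= 0.1631 × 0.876472 = 0.143
Short position value = −(long value) = -$0.143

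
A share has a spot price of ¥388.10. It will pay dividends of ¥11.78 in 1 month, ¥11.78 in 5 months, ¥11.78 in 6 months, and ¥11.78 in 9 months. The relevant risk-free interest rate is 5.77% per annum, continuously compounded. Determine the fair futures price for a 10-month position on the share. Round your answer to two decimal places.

¥359.00

PV(dividends) I = 11.78·e^(−0.0577·1/12) + 11.78·e^(−0.0577·5/12) + 11.78·e^(−0.0577·6/12) + 11.78·e^(−0.0577·9/12)
I = 11.7235 + 11.5002 + 11.4450 + 11.2811 = 45.9498
F = (S − I)·e^(rT) = (388.10 − 45.9498) · e^(0.0577·10/12)
= 342.1502 · e^0.048083 = 342.1502 × 1.049258 = ¥359.00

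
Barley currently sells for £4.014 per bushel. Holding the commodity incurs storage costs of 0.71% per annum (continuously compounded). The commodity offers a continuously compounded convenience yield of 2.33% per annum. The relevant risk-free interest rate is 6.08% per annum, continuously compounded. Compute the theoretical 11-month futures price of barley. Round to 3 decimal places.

Net carry = r + u − y = 0.0608 + 0.0071 − 0.0233 = 0.0446
F = S·e^((r+u−y)T) = 4.014 · e^(0.0446 × 11/12) = 4.014 · e^0.040883
= 4.014 × 1.041730 = £4.182 per bushel

£4.182 per bushel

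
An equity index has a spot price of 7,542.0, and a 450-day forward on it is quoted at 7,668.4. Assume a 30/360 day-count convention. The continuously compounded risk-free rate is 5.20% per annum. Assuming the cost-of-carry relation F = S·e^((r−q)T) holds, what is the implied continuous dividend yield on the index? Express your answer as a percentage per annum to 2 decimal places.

From F = S·e^((r−q)T): (r − q) = ln(F/S)/T
ln(7668.4/7542.0) = ln(1.016759) = 0.016620
(r − q) = 0.016620 / (450/360) = 0.013296
q = r − ln(F/S)/T = 0.0520 − 0.013296 = 0.038704
q = 3.87%

3.87%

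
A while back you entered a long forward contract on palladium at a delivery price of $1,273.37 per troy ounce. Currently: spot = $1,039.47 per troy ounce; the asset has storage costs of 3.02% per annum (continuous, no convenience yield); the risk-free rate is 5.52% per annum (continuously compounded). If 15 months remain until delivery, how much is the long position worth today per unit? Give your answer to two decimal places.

-$109.01 per troy ounce

Current fair forward for the remaining 15 months: F = S·e^((r + u)·T), (r + u) = 0.0552 + 0.0302 = 0.0854
F = 1039.47 · e^(0.0854 × 15/12) = 1039.47 × 1.11265606 = 1156.5726
Value of long forward = (F − K)·e^(−rT) = (1156.5726 − 1273.37) · e^(−0.0552·15/12)
= -116.7974 × 0.93332668 = -109.01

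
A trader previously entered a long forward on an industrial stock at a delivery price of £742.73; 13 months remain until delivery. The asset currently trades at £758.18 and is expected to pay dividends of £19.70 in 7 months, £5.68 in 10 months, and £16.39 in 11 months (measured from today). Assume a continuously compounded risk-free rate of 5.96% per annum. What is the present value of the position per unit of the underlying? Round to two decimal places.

PV(remaining dividends) I = 19.70·e^(−0.0596·7/12) + 5.68·e^(−0.0596·10/12) + 16.39·e^(−0.0596·11/12) = 39.9502
Current forward F = (S − I)·e^(rT) = (758.18 − 39.9502)·e^(0.0596·13/12) = 718.2298 × 1.066697 = 766.1336
Value (long) = (F − K)·e^(−rT) = (766.1336 − 742.73) × 0.937474 = 21.9403
Value = £21.94

£21.94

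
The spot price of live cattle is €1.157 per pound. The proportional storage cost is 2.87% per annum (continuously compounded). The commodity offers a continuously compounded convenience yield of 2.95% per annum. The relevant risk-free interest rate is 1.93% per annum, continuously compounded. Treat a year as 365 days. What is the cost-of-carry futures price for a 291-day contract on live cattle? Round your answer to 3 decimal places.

Net carry = r + u − y = 0.0193 + 0.0287 − 0.0295 = 0.0185
F = S·e^((r+u−y)T) = 1.157 · e^(0.0185 × 291/365) = 1.157 · e^0.014749
= 1.157 × 1.014858 = €1.174 per pound

€1.174 per pound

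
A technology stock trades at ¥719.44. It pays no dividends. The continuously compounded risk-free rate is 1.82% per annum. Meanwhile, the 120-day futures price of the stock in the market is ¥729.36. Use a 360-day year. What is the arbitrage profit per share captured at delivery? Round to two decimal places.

Fair futures: F* = S·e^(carry·T), with carry = r = 0.0182
F* = 719.44 · e^(0.0182 × 120/360) = 719.44 · e^0.006067 = 719.44 × 1.006085 = ¥723.8178
Market ¥729.36 > fair ¥723.8178: forward overpriced → cash-and-carry (buy spot, short the forward).
At maturity, profit = |F_mkt − F*| = |729.36 − 723.8178| = ¥5.54 per share

¥5.54 per share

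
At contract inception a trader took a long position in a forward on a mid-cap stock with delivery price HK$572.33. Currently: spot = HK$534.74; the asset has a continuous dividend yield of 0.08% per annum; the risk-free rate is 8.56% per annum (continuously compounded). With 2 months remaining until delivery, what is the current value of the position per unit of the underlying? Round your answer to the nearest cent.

Current fair forward for the remaining 2 months: F = S·e^((r − q)·T), (r − q) = 0.0856 − 0.0008 = 0.0848
F = 534.74 · e^(0.0848 × 2/12) = 534.74 × 1.014234 = 542.3515
Value of long forward = (F − K)·e^(−rT) = (542.3515 − 572.33) · e^(−0.0856·2/12)
= -29.9785 × 0.985835 = -29.55

-HK$29.55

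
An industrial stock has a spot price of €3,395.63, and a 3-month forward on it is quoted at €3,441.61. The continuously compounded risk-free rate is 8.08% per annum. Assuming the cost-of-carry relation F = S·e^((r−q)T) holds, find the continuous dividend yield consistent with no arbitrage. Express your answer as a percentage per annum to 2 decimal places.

2.70%

From F = S·e^((r−q)T): (r − q) = ln(F/S)/T
ln(3441.61/3395.63) = ln(1.013541) = 0.013450
(r − q) = 0.013450 / (3/12) = 0.053800
q = r − ln(F/S)/T = 0.0808 − 0.053800 = 0.027000
q = 2.70%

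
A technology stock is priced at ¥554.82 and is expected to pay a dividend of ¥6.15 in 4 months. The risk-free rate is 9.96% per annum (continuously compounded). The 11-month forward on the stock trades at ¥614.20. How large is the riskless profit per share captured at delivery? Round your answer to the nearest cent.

¥12.86 per share

PV(dividends) I = 6.15·e^(−0.0996·4/12) = 5.9492
Fair forward F* = (S − I)·e^(rT) = (554.82 − 5.9492)·e^0.091300 = 548.8708 × 1.095598 = 601.3418
Market ¥614.20 > fair 601.3418: forward overpriced → cash-and-carry (borrow at r, buy the stock and collect the dividends, short the forward).
Profit at T = |F_mkt − F*| = |614.20 − 601.3418| = ¥12.86 per share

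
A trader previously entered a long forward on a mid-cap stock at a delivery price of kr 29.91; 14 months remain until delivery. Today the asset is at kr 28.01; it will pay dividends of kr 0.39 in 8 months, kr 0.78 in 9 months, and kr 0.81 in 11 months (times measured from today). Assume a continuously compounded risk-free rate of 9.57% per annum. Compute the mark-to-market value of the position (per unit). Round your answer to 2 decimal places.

-kr 0.57

PV(remaining dividends) I = 0.39·e^(−0.0957·8/12) + 0.78·e^(−0.0957·9/12) + 0.81·e^(−0.0957·11/12) = 1.8338
Current forward F = (S − I)·e^(rT) = (28.01 − 1.8338)·e^(0.0957·14/12) = 26.1762 × 1.118121 = 29.2682
Value (long) = (F − K)·e^(−rT) = (29.2682 − 29.91) × 0.894357 = -0.5740
Value = -kr 0.57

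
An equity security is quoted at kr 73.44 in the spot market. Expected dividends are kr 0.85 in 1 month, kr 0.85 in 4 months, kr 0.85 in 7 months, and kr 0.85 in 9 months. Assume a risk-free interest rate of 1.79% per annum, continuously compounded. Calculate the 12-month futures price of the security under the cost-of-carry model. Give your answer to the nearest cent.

PV(dividends) I = 0.85·e^(−0.0179·1/12) + 0.85·e^(−0.0179·4/12) + 0.85·e^(−0.0179·7/12) + 0.85·e^(−0.0179·9/12)
I = 0.8487 + 0.8449 + 0.8412 + 0.8387 = 3.3735
F = (S − I)·e^(rT) = (73.44 − 3.3735) · e^(0.0179·12/12)
= 70.0665 · e^0.017900 = 70.0665 × 1.018061 = kr 71.33

kr 71.33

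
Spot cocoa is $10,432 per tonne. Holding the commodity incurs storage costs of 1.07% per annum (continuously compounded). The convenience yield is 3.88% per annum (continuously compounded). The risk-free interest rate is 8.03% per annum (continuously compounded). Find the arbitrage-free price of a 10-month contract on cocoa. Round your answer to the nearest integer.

$10,896 per tonne

Net carry = r + u − y = 0.0803 + 0.0107 − 0.0388 = 0.0522
F = S·e^((r+u−y)T) = 10432 · e^(0.0522 × 10/12) = 10432 · e^0.043500
= 10432 × 1.044460 = $10,896 per tonne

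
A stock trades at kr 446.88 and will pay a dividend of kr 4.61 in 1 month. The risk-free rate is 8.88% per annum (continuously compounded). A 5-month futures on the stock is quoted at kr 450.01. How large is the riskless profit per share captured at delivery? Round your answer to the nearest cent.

PV(dividends) I = 4.61·e^(−0.0888·1/12) = 4.5760
Fair futures F* = (S − I)·e^(rT) = (446.88 − 4.5760)·e^0.037000 = 442.3040 × 1.037693 = 458.9758
Market kr 450.01 < fair 458.9758: forward underpriced → reverse cash-and-carry (short the stock, invest proceeds at r, pay the dividends, go long the forward).
Profit at T = |F_mkt − F*| = |450.01 − 458.9758| = kr 8.97 per share

kr 8.97 per share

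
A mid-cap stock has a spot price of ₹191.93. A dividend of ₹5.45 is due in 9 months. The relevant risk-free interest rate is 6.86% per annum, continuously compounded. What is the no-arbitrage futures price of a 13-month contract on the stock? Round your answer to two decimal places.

₹201.16

PV(dividends) I = 5.45·e^(−0.0686·9/12)
I = 5.1767
F = (S − I)·e^(rT) = (191.93 − 5.1767) · e^(0.0686·13/12)
= 186.7533 · e^0.074317 = 186.7533 × 1.077148 = ₹201.16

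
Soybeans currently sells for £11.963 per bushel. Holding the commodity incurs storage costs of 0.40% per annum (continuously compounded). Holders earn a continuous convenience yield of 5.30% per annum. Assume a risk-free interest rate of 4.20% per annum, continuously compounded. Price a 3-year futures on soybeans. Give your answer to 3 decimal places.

Net carry = r + u − y = 0.0420 + 0.0040 − 0.0530 = -0.0070
F = S·e^((r+u−y)T) = 11.963 · e^(-0.0070 × 3) = 11.963 · e^-0.021000
= 11.963 × 0.979219 = £11.714 per bushel

£11.714 per bushel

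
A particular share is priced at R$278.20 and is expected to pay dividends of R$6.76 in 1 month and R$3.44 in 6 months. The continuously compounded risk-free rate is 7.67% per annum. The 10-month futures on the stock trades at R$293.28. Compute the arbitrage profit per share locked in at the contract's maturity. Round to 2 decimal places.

PV(dividends) I = 6.76·e^(−0.0767·1/12) + 3.44·e^(−0.0767·6/12) = 10.0275
Fair futures F* = (S − I)·e^(rT) = (278.20 − 10.0275)·e^0.063917 = 268.1725 × 1.066004 = 285.8730
Market R$293.28 > fair 285.8730: forward overpriced → cash-and-carry (borrow at r, buy the stock and collect the dividends, short the forward).
Profit at T = |F_mkt − F*| = |293.28 − 285.8730| = R$7.41 per share

R$7.41 per share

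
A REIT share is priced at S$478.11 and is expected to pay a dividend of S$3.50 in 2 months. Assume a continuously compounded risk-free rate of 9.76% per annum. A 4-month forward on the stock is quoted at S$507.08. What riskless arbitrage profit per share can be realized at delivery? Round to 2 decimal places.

S$16.72 per share

PV(dividends) I = 3.50·e^(−0.0976·2/12) = 3.4435
Fair forward F* = (S − I)·e^(rT) = (478.11 − 3.4435)·e^0.032533 = 474.6665 × 1.033068 = 490.3628
Market S$507.08 > fair 490.3628: forward overpriced → cash-and-carry (borrow at r, buy the stock and collect the dividends, short the forward).
Profit at T = |F_mkt − F*| = |507.08 − 490.3628| = S$16.72 per share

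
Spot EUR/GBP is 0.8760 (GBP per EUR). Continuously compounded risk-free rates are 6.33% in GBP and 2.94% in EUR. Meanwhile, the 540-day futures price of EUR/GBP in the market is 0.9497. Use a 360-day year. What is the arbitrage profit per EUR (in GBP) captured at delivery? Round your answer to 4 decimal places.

0.0280 per EUR (in GBP)

Fair futures: F* = S·e^(carry·T), with carry = (r_GBP − r_EUR) = 0.0633 − 0.0294 = 0.0339
F* = 0.8760 · e^(0.0339 × 540/360) = 0.8760 · e^0.050850 = 0.8760 × 1.052165 = 0.9217
Market 0.9497 > fair 0.9217: forward overpriced → cash-and-carry (buy spot, short the forward).
At maturity, profit = |F_mkt − F*| = |0.9497 − 0.9217| = 0.0280 per EUR (in GBP)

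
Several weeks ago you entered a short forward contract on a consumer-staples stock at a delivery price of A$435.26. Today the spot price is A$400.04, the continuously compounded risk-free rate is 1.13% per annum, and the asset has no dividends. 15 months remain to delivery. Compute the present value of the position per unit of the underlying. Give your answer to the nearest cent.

A$29.12

Current fair forward for the remaining 15 months: F = S·e^(r·T), r = 0.0113
F = 400.04 · e^(0.0113 × 15/12) = 400.04 × 1.014225 = 405.7306
Value of long forward = (F − K)·e^(−rT) = (405.7306 − 435.26) · e^(−0.0113·15/12)
= -29.5294 × 0.985974 = -29.12
Short position value = −(long value) = A$29.12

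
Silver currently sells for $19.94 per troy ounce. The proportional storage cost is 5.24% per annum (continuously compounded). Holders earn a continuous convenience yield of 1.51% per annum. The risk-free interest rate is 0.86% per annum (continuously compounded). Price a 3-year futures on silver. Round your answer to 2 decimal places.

Net carry = r + u − y = 0.0086 + 0.0524 − 0.0151 = 0.0459
F = S·e^((r+u−y)T) = 19.94 · e^(0.0459 × 3) = 19.94 · e^0.137700
= 19.94 × 1.147631 = $22.88 per troy ounce

$22.88 per troy ounce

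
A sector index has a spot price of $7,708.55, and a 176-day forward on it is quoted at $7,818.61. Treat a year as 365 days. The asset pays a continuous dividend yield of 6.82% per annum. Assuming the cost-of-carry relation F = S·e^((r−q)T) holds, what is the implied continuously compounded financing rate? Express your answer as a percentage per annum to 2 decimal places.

9.76%

From F = S·e^((r−q)T): (r − q) = ln(F/S)/T
ln(7818.61/7708.55) = ln(1.014278) = 0.014177
(r − q) = 0.014177 / (176/365) = 0.029401
r = ln(F/S)/T + q = 0.029401 + 0.0682 = 0.097601
r = 9.76%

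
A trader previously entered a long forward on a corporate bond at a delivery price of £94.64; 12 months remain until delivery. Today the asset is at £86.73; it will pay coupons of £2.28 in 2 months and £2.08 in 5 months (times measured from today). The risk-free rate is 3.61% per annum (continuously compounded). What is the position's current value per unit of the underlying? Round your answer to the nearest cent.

-£8.87

PV(remaining coupons) I = 2.28·e^(−0.0361·2/12) + 2.08·e^(−0.0361·5/12) = 4.3153
Current forward F = (S − I)·e^(rT) = (86.73 − 4.3153)·e^(0.0361·12/12) = 82.4147 × 1.036760 = 85.4443
Value (long) = (F − K)·e^(−rT) = (85.4443 − 94.64) × 0.964544 = -8.8697
Value = -£8.87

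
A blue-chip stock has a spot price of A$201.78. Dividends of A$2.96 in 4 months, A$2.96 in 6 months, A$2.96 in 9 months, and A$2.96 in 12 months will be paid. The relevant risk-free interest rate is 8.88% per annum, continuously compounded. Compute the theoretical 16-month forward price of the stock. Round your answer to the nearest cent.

A$214.55

PV(dividends) I = 2.96·e^(−0.0888·4/12) + 2.96·e^(−0.0888·6/12) + 2.96·e^(−0.0888·9/12) + 2.96·e^(−0.0888·12/12)
I = 2.8737 + 2.8315 + 2.7693 + 2.7085 = 11.1830
F = (S − I)·e^(rT) = (201.78 − 11.1830) · e^(0.0888·16/12)
= 190.5970 · e^0.118400 = 190.5970 × 1.125694 = A$214.55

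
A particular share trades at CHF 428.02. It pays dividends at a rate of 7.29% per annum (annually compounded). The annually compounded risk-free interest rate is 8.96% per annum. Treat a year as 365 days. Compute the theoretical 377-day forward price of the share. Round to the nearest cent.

CHF 434.90

F = S · (1+r)^T / (1+q)^T
= 428.02 × 1.092678 / 1.075385 = 428.02 × 1.016081
F = CHF 434.90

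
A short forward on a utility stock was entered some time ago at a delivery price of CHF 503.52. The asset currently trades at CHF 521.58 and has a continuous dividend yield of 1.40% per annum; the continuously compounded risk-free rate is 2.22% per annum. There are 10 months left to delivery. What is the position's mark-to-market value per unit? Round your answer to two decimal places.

-CHF 21.24

Current fair forward for the remaining 10 months: F = S·e^((r − q)·T), (r − q) = 0.0222 − 0.0140 = 0.0082
F = 521.58 · e^(0.0082 × 10/12) = 521.58 × 1.006857 = 525.1565
Value of long forward = (F − K)·e^(−rT) = (525.1565 − 503.52) · e^(−0.0222·10/12)
= 21.6365 × 0.981670 = 21.24
Short position value = −(long value) = -CHF 21.24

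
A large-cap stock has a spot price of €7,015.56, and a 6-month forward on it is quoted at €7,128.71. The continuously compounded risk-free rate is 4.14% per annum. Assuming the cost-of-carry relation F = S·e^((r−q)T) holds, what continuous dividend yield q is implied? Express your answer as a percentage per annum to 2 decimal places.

0.94%

From F = S·e^((r−q)T): (r − q) = ln(F/S)/T
ln(7128.71/7015.56) = ln(1.016128) = 0.015999
(r − q) = 0.015999 / (6/12) = 0.031998
q = r − ln(F/S)/T = 0.0414 − 0.031998 = 0.009402
q = 0.94%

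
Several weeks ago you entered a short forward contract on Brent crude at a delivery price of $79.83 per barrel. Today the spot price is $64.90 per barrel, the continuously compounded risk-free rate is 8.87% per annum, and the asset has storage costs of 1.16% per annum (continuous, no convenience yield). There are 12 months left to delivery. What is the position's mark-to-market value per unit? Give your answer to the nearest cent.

$7.40 per barrel

Current fair forward for the remaining 12 months: F = S·e^((r + u)·T), (r + u) = 0.0887 + 0.0116 = 0.1003
F = 64.90 · e^(0.1003 × 12/12) = 64.90 × 1.105503 = 71.7471
Value of long forward = (F − K)·e^(−rT) = (71.7471 − 79.83) · e^(−0.0887·12/12)
= -8.0829 × 0.915120 = -7.40
Short position value = −(long value) = $7.40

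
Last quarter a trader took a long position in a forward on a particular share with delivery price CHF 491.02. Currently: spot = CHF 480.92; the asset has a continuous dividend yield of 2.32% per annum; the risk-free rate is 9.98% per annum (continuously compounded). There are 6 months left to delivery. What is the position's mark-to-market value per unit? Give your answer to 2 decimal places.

CHF 8.25

Current fair forward for the remaining 6 months: F = S·e^((r − q)·T), (r − q) = 0.0998 − 0.0232 = 0.0766
F = 480.92 · e^(0.0766 × 6/12) = 480.92 × 1.039043 = 499.6966
Value of long forward = (F − K)·e^(−rT) = (499.6966 − 491.02) · e^(−0.0998·6/12)
= 8.6766 × 0.951325 = 8.25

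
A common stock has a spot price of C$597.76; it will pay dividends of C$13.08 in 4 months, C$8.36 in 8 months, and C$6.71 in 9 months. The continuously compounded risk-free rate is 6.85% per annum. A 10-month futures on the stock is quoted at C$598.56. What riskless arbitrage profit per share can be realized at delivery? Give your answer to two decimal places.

C$5.57 per share

PV(dividends) I = 13.08·e^(−0.0685·4/12) + 8.36·e^(−0.0685·8/12) + 6.71·e^(−0.0685·9/12) = 27.1455
Fair futures F* = (S − I)·e^(rT) = (597.76 − 27.1455)·e^0.057083 = 570.6145 × 1.058744 = 604.1347
Market C$598.56 < fair 604.1347: forward underpriced → reverse cash-and-carry (short the stock, invest proceeds at r, pay the dividends, go long the forward).
Profit at T = |F_mkt − F*| = |598.56 − 604.1347| = C$5.57 per share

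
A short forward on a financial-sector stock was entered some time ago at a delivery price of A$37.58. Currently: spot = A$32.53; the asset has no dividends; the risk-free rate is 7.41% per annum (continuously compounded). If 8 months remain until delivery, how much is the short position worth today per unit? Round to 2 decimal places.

Current fair forward for the remaining 8 months: F = S·e^(r·T), r = 0.0741
F = 32.53 · e^(0.0741 × 8/12) = 32.53 × 1.050641 = 34.1774
Value of long forward = (F − K)·e^(−rT) = (34.1774 − 37.58) · e^(−0.0741·8/12)
= -3.4026 × 0.951800 = -3.24
Short position value = −(long value) = A$3.24

A$3.24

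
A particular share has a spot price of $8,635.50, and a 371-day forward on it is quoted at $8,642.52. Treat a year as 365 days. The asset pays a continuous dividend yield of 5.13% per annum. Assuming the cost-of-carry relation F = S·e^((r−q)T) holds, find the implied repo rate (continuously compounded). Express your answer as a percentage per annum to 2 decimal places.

5.21%

From F = S·e^((r−q)T): (r − q) = ln(F/S)/T
ln(8642.52/8635.50) = ln(1.000813) = 0.000813
(r − q) = 0.000813 / (371/365) = 0.000800
r = ln(F/S)/T + q = 0.000800 + 0.0513 = 0.052100
r = 5.21%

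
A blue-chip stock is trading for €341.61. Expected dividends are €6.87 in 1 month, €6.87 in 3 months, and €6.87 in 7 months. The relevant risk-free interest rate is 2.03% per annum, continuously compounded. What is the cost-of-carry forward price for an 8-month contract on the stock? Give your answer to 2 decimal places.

€325.50

PV(dividends) I = 6.87·e^(−0.0203·1/12) + 6.87·e^(−0.0203·3/12) + 6.87·e^(−0.0203·7/12)
I = 6.8584 + 6.8352 + 6.7891 = 20.4827
F = (S − I)·e^(rT) = (341.61 − 20.4827) · e^(0.0203·8/12)
= 321.1273 · e^0.013533 = 321.1273 × 1.013625 = €325.50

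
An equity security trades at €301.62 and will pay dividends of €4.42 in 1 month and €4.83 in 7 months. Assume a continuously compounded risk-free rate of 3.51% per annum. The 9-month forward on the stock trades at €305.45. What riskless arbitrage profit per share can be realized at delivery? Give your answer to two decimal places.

€5.17 per share

PV(dividends) I = 4.42·e^(−0.0351·1/12) + 4.83·e^(−0.0351·7/12) = 9.1392
Fair forward F* = (S − I)·e^(rT) = (301.62 − 9.1392)·e^0.026325 = 292.4808 × 1.026675 = 300.2827
Market €305.45 > fair 300.2827: forward overpriced → cash-and-carry (borrow at r, buy the stock and collect the dividends, short the forward).
Profit at T = |F_mkt − F*| = |305.45 − 300.2827| = €5.17 per share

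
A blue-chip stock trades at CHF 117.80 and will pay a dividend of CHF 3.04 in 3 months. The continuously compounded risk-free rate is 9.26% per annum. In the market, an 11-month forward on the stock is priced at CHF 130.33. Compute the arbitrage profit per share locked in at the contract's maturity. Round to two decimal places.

CHF 5.33 per share

PV(dividends) I = 3.04·e^(−0.0926·3/12) = 2.9704
Fair forward F* = (S − I)·e^(rT) = (117.80 − 2.9704)·e^0.084883 = 114.8296 × 1.088590 = 125.0024
Market CHF 130.33 > fair 125.0024: forward overpriced → cash-and-carry (borrow at r, buy the stock and collect the dividends, short the forward).
Profit at T = |F_mkt − F*| = |130.33 − 125.0024| = CHF 5.33 per share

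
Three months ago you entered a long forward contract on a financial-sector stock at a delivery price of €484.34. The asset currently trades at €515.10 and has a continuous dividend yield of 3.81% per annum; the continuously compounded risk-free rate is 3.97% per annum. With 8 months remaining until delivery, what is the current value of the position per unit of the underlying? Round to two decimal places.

Current fair forward for the remaining 8 months: F = S·e^((r − q)·T), (r − q) = 0.0397 − 0.0381 = 0.0016
F = 515.10 · e^(0.0016 × 8/12) = 515.10 × 1.001067 = 515.6496
Value of long forward = (F − K)·e^(−rT) = (515.6496 − 484.34) · e^(−0.0397·8/12)
= 31.3096 × 0.973881 = 30.49

€30.49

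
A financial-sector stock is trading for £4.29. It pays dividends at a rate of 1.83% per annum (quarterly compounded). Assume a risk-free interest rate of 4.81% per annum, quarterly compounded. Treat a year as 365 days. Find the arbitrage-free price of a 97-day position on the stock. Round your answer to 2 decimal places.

£4.32

F = S · (1+r/4)^(4T) / (1+q/4)^(4T)
= 4.29 × 1.012788 / 1.004864 = 4.29 × 1.007886
F = £4.32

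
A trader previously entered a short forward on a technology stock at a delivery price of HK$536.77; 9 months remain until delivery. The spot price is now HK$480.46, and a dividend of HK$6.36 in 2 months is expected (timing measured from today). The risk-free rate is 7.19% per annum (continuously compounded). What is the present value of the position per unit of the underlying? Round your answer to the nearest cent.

HK$34.42

PV(remaining dividends) I = 6.36·e^(−0.0719·2/12) = 6.2842
Current forward F = (S − I)·e^(rT) = (480.46 − 6.2842)·e^(0.0719·9/12) = 474.1758 × 1.055405 = 500.4475
Value (long) = (F − K)·e^(−rT) = (500.4475 − 536.77) × 0.947503 = -34.4157
Short position value = −(long value) = HK$34.42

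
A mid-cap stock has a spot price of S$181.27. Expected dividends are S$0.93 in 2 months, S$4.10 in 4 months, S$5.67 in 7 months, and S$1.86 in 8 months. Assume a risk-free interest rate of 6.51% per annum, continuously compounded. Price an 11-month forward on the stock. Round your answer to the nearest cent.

S$179.50

PV(dividends) I = 0.93·e^(−0.0651·2/12) + 4.10·e^(−0.0651·4/12) + 5.67·e^(−0.0651·7/12) + 1.86·e^(−0.0651·8/12)
I = 0.9200 + 4.0120 + 5.4587 + 1.7810 = 12.1717
F = (S − I)·e^(rT) = (181.27 − 12.1717) · e^(0.0651·11/12)
= 169.0983 · e^0.059675 = 169.0983 × 1.061492 = S$179.50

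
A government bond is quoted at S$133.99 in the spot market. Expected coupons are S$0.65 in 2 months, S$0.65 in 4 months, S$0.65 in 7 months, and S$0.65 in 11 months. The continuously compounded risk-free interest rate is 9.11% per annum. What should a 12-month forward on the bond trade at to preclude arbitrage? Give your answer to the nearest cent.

PV(coupons) I = 0.65·e^(−0.0911·2/12) + 0.65·e^(−0.0911·4/12) + 0.65·e^(−0.0911·7/12) + 0.65·e^(−0.0911·11/12)
I = 0.6402 + 0.6306 + 0.6164 + 0.5979 = 2.4851
F = (S − I)·e^(rT) = (133.99 − 2.4851) · e^(0.0911·12/12)
= 131.5049 · e^0.091100 = 131.5049 × 1.095379 = S$144.05

S$144.05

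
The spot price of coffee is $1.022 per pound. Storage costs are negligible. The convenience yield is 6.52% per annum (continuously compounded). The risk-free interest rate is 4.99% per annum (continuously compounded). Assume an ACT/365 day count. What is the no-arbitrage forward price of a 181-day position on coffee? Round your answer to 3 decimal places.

$1.014 per pound

Net carry = r + u − y = 0.0499 + 0.0000 − 0.0652 = -0.0153
F = S·e^((r+u−y)T) = 1.022 · e^(-0.0153 × 181/365) = 1.022 · e^-0.007587
= 1.022 × 0.992442 = $1.014 per pound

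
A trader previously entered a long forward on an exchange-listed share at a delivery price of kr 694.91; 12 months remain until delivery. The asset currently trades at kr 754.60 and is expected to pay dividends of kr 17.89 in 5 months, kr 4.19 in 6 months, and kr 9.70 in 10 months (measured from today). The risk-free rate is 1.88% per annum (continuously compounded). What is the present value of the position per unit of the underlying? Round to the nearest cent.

kr 41.18

PV(remaining dividends) I = 17.89·e^(−0.0188·5/12) + 4.19·e^(−0.0188·6/12) + 9.70·e^(−0.0188·10/12) = 31.4504
Current forward F = (S − I)·e^(rT) = (754.60 − 31.4504)·e^(0.0188·12/12) = 723.1496 × 1.018978 = 736.8735
Value (long) = (F − K)·e^(−rT) = (736.8735 − 694.91) × 0.981376 = 41.1820
Value = kr 41.18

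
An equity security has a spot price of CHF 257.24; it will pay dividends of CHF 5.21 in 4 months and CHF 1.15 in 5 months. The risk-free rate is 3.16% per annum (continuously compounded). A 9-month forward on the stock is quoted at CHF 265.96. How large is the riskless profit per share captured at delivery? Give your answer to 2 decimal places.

CHF 8.99 per share

PV(dividends) I = 5.21·e^(−0.0316·4/12) + 1.15·e^(−0.0316·5/12) = 6.2904
Fair forward F* = (S − I)·e^(rT) = (257.24 − 6.2904)·e^0.023700 = 250.9496 × 1.023983 = 256.9681
Market CHF 265.96 > fair 256.9681: forward overpriced → cash-and-carry (borrow at r, buy the stock and collect the dividends, short the forward).
Profit at T = |F_mkt − F*| = |265.96 − 256.9681| = CHF 8.99 per share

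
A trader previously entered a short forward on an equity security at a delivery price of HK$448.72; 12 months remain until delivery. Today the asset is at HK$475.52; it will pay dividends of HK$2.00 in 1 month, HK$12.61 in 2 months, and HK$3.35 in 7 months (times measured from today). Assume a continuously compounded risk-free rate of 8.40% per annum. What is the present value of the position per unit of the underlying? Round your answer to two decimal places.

-HK$45.34

PV(remaining dividends) I = 2.00·e^(−0.0840·1/12) + 12.61·e^(−0.0840·2/12) + 3.35·e^(−0.0840·7/12) = 17.6105
Current forward F = (S − I)·e^(rT) = (475.52 − 17.6105)·e^(0.0840·12/12) = 457.9095 × 1.087629 = 498.0357
Value (long) = (F − K)·e^(−rT) = (498.0357 − 448.72) × 0.919431 = 45.3424
Short position value = −(long value) = -HK$45.34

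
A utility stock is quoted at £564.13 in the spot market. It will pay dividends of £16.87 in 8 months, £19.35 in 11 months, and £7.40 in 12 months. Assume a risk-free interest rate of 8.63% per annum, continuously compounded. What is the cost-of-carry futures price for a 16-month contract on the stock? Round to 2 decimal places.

£587.38

PV(dividends) I = 16.87·e^(−0.0863·8/12) + 19.35·e^(−0.0863·11/12) + 7.40·e^(−0.0863·12/12)
I = 15.9268 + 17.8782 + 6.7882 = 40.5932
F = (S − I)·e^(rT) = (564.13 − 40.5932) · e^(0.0863·16/12)
= 523.5368 · e^0.115067 = 523.5368 × 1.121949 = £587.38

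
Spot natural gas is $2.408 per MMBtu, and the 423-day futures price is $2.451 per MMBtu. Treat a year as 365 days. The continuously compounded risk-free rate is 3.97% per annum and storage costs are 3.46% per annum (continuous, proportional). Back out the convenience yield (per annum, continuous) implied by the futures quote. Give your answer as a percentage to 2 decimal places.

F = S·e^((r+u−y)T) ⇒ (r+u−y) = ln(F/S)/T
ln(2.451/2.408) = 0.017700; /T ⇒ 0.015273
y = r + u − ln(F/S)/T = 0.0397 + 0.0346 − 0.015273 = 0.059027
y = 5.90%

5.90%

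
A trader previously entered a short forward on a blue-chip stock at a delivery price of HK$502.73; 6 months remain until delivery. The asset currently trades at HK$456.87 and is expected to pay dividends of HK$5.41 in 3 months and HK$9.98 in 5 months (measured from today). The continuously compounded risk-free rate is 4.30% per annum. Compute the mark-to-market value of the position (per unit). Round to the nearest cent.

HK$50.32

PV(remaining dividends) I = 5.41·e^(−0.0430·3/12) + 9.98·e^(−0.0430·5/12) = 15.1549
Current forward F = (S − I)·e^(rT) = (456.87 − 15.1549)·e^(0.0430·6/12) = 441.7151 × 1.021733 = 451.3149
Value (long) = (F − K)·e^(−rT) = (451.3149 − 502.73) × 0.978729 = -50.3214
Short position value = −(long value) = HK$50.32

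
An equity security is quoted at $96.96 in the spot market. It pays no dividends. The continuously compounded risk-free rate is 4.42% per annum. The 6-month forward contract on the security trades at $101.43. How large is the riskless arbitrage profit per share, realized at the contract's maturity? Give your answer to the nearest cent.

Fair forward: F* = S·e^(carry·T), with carry = r = 0.0442
F* = 96.96 · e^(0.0442 × 6/12) = 96.96 · e^0.022100 = 96.96 × 1.022346 = $99.1267
Market $101.43 > fair $99.1267: forward overpriced → cash-and-carry (buy spot, short the forward).
At maturity, profit = |F_mkt − F*| = |101.43 − 99.1267| = $2.30 per share

$2.30 per share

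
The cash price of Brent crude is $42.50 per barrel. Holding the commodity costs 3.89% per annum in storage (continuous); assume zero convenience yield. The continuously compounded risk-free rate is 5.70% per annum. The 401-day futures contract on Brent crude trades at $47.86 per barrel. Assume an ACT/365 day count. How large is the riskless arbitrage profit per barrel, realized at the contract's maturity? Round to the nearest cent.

Fair futures: F* = S·e^(carry·T), with carry = (r + u) = 0.0570 + 0.0389 = 0.0959
F* = 42.50 · e^(0.0959 × 401/365) = 42.50 · e^0.105359 = 42.50 × 1.111109 = $47.2221
Market $47.86 > fair $47.2221: forward overpriced → cash-and-carry (buy spot, short the forward).
At maturity, profit = |F_mkt − F*| = |47.86 − 47.2221| = $0.64 per barrel

$0.64 per barrel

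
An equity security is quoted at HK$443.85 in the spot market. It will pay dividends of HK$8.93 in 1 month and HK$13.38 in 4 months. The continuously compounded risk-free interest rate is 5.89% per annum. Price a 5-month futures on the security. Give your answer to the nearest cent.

HK$432.32

PV(dividends) I = 8.93·e^(−0.0589·1/12) + 13.38·e^(−0.0589·4/12)
I = 8.8863 + 13.1199 = 22.0062
F = (S − I)·e^(rT) = (443.85 − 22.0062) · e^(0.0589·5/12)
= 421.8438 · e^0.024542 = 421.8438 × 1.024846 = HK$432.32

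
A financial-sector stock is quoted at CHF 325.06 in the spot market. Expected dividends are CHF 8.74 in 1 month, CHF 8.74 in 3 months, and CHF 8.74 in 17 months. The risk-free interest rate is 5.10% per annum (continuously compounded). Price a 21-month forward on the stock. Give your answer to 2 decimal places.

CHF 327.57

PV(dividends) I = 8.74·e^(−0.0510·1/12) + 8.74·e^(−0.0510·3/12) + 8.74·e^(−0.0510·17/12)
I = 8.7029 + 8.6293 + 8.1308 = 25.4630
F = (S − I)·e^(rT) = (325.06 − 25.4630) · e^(0.0510·21/12)
= 299.5970 · e^0.089250 = 299.5970 × 1.093354 = CHF 327.57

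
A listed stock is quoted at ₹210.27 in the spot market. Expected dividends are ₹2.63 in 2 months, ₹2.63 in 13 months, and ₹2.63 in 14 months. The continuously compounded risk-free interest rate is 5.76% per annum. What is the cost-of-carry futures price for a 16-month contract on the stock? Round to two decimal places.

₹218.92

PV(dividends) I = 2.63·e^(−0.0576·2/12) + 2.63·e^(−0.0576·13/12) + 2.63·e^(−0.0576·14/12)
I = 2.6049 + 2.4709 + 2.4591 = 7.5349
F = (S − I)·e^(rT) = (210.27 − 7.5349) · e^(0.0576·16/12)
= 202.7351 · e^0.076800 = 202.7351 × 1.079826 = ₹218.92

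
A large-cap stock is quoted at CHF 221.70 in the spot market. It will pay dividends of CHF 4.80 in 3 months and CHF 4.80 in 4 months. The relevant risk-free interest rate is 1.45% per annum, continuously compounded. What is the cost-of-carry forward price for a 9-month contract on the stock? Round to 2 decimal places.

CHF 214.46

PV(dividends) I = 4.80·e^(−0.0145·3/12) + 4.80·e^(−0.0145·4/12)
I = 4.7826 + 4.7769 = 9.5595
F = (S − I)·e^(rT) = (221.70 − 9.5595) · e^(0.0145·9/12)
= 212.1405 · e^0.010875 = 212.1405 × 1.010934 = CHF 214.46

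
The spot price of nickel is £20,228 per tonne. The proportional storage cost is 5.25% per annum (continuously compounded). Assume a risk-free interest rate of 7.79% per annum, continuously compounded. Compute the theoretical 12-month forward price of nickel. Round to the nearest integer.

£23,045 per tonne

Net carry = r + u − y = 0.0779 + 0.0525 − 0.0000 = 0.1304
F = S·e^((r+u−y)T) = 20228 · e^(0.1304 × 12/12) = 20228 · e^0.130400
= 20228 × 1.139284 = £23,045 per tonne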